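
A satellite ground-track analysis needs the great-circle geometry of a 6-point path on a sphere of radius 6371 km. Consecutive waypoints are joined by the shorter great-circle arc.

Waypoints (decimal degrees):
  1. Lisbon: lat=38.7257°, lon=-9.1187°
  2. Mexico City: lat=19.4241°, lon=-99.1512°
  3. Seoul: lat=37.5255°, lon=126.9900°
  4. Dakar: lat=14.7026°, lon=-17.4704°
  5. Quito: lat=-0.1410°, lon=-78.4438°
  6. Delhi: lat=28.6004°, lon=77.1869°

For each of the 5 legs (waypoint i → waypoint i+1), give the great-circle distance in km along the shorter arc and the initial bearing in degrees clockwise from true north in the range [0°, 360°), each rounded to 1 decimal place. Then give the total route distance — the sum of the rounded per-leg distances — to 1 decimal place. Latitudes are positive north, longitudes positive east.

Leg 1: φ1=0.6758910, φ2=0.3390145, Δφ=-0.3368765, Δλ=-1.5713636 rad; a=sin²(Δφ/2)+cosφ1·cosφ2·sin²(Δλ/2)=0.3961857967; c=2·atan2(√a, √(1-a))=1.361646421; dist=6371·c=8675.049 ≈ 8675.0 km; running total=8675.0 km
Leg 1 bearing: y=sinΔλ·cosφ2=-0.94308271, x=cosφ1·sinφ2-sinφ1·cosφ2·cosΔλ=0.25977962; θ=atan2(y, x)=-74.5994° <0 so +360° → 285.4006° ≈ 285.4°
Leg 2: φ1=0.3390145, φ2=0.6549435, Δφ=0.3159290, Δλ=3.9469085 rad; a=sin²(Δφ/2)+cosφ1·cosφ2·sin²(Δλ/2)=0.6578355674; c=2·atan2(√a, √(1-a))=1.891960198; dist=6371·c=12053.678 ≈ 12053.7 km; running total=20728.7 km
Leg 2 bearing: y=sinΔλ·cosφ2=-0.57185164, x=cosφ1·sinφ2-sinφ1·cosφ2·cosΔλ=0.75719049; θ=atan2(y, x)=-37.0611° <0 so +360° → 322.9389° ≈ 322.9°
Leg 3: φ1=0.6549435, φ2=0.2566088, Δφ=-0.3983347, Δλ=-2.5213096 rad; a=sin²(Δφ/2)+cosφ1·cosφ2·sin²(Δλ/2)=0.7348084348; c=2·atan2(√a, √(1-a))=2.059653095; dist=6371·c=13122.0499 ≈ 13122.0 km; running total=33850.7 km
Leg 3 bearing: y=sinΔλ·cosφ2=-0.56223267, x=cosφ1·sinφ2-sinφ1·cosφ2·cosΔλ=0.68070142; θ=atan2(y, x)=-39.5554° <0 so +360° → 320.4446° ≈ 320.4°
Leg 4: φ1=0.2566088, φ2=-0.0024609, Δφ=-0.2590697, Δλ=-1.0641866 rad; a=sin²(Δφ/2)+cosφ1·cosφ2·sin²(Δλ/2)=0.2656490868; c=2·atan2(√a, √(1-a))=1.082975715; dist=6371·c=6899.638 ≈ 6899.6 km; running total=40750.3 km
Leg 4 bearing: y=sinΔλ·cosφ2=-0.87439189, x=cosφ1·sinφ2-sinφ1·cosφ2·cosΔλ=-0.12552857; θ=atan2(y, x)=-98.1696° <0 so +360° → 261.8304° ≈ 261.8°
Leg 5: φ1=-0.0024609, φ2=0.4991711, Δφ=0.5016321, Δλ=2.7162681 rad; a=sin²(Δφ/2)+cosφ1·cosφ2·sin²(Δλ/2)=0.9004657714; c=2·atan2(√a, √(1-a))=2.499645727; dist=6371·c=15925.243 ≈ 15925.2 km; running total=56675.5 km
Leg 5 bearing: y=sinΔλ·cosφ2=0.36226881, x=cosφ1·sinφ2-sinφ1·cosφ2·cosΔλ=0.47672841; θ=atan2(y, x)=37.2314° ≈ 37.2°

Leg 1: dist=8675.0 km, bearing=285.4°
Leg 2: dist=12053.7 km, bearing=322.9°
Leg 3: dist=13122.0 km, bearing=320.4°
Leg 4: dist=6899.6 km, bearing=261.8°
Leg 5: dist=15925.2 km, bearing=37.2°
Total: 56675.5 km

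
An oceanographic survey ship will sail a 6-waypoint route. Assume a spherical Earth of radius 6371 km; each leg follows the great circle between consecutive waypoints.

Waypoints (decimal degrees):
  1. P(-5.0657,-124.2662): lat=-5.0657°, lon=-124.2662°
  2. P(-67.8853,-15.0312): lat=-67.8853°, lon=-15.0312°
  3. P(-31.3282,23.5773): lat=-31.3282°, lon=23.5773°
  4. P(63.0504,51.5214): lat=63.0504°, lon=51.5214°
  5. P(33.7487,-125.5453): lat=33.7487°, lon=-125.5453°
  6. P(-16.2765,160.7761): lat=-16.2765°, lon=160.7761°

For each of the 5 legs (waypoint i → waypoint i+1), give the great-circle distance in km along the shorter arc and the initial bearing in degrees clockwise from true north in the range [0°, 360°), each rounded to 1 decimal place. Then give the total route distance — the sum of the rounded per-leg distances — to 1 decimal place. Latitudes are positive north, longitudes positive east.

Leg 1: φ1=-0.0884131, φ2=-1.1848220, Δφ=-1.0964089, Δλ=1.9065104 rad; a=sin²(Δφ/2)+cosφ1·cosφ2·sin²(Δλ/2)=0.5208682068; c=2·atan2(√a, √(1-a))=1.612544867; dist=6371·c=10273.523 ≈ 10273.5 km; running total=10273.5 km
Leg 1 bearing: y=sinΔλ·cosφ2=0.35544609, x=cosφ1·sinφ2-sinφ1·cosφ2·cosΔλ=-0.93376450; θ=atan2(y, x)=159.1602° ≈ 159.2°
Leg 2: φ1=-1.1848220, φ2=-0.5467802, Δφ=0.6380418, Δλ=0.6738454 rad; a=sin²(Δφ/2)+cosφ1·cosφ2·sin²(Δλ/2)=0.1335118189; c=2·atan2(√a, √(1-a))=0.748109260; dist=6371·c=4766.204 ≈ 4766.2 km; running total=15039.7 km
Leg 2 bearing: y=sinΔλ·cosφ2=0.53301887, x=cosφ1·sinφ2-sinφ1·cosφ2·cosΔλ=0.42265415; θ=atan2(y, x)=51.5876° ≈ 51.6°
Leg 3: φ1=-0.5467802, φ2=1.1004371, Δφ=1.6472173, Δλ=0.4877166 rad; a=sin²(Δφ/2)+cosφ1·cosφ2·sin²(Δλ/2)=0.5607420065; c=2·atan2(√a, √(1-a))=1.692581160; dist=6371·c=10783.435 ≈ 10783.4 km; running total=25823.1 km
Leg 3 bearing: y=sinΔλ·cosφ2=0.21237708, x=cosφ1·sinφ2-sinφ1·cosφ2·cosΔλ=0.96960694; θ=atan2(y, x)=12.3546° ≈ 12.4°
Leg 4: φ1=1.1004371, φ2=0.5890259, Δφ=-0.5114111, Δλ=-3.0903969 rad; a=sin²(Δφ/2)+cosφ1·cosφ2·sin²(Δλ/2)=0.4405589482; c=2·atan2(√a, √(1-a))=1.451632401; dist=6371·c=9248.350 ≈ 9248.4 km; running total=35071.5 km
Leg 4 bearing: y=sinΔλ·cosφ2=-0.04254976, x=cosφ1·sinφ2-sinφ1·cosφ2·cosΔλ=0.99199625; θ=atan2(y, x)=-2.4561° <0 so +360° → 357.5439° ≈ 357.5°
Leg 5: φ1=0.5890259, φ2=-0.2840785, Δφ=-0.8731044, Δλ=4.9972511 rad; a=sin²(Δφ/2)+cosφ1·cosφ2·sin²(Δλ/2)=0.4657019679; c=2·atan2(√a, √(1-a))=1.502146353; dist=6371·c=9570.174 ≈ 9570.2 km; running total=44641.7 km
Leg 5 bearing: y=sinΔλ·cosφ2=-0.92123592, x=cosφ1·sinφ2-sinφ1·cosφ2·cosΔλ=-0.38290856; θ=atan2(y, x)=-112.5700° <0 so +360° → 247.4300° ≈ 247.4°

Leg 1: dist=10273.5 km, bearing=159.2°
Leg 2: dist=4766.2 km, bearing=51.6°
Leg 3: dist=10783.4 km, bearing=12.4°
Leg 4: dist=9248.4 km, bearing=357.5°
Leg 5: dist=9570.2 km, bearing=247.4°
Total: 44641.7 km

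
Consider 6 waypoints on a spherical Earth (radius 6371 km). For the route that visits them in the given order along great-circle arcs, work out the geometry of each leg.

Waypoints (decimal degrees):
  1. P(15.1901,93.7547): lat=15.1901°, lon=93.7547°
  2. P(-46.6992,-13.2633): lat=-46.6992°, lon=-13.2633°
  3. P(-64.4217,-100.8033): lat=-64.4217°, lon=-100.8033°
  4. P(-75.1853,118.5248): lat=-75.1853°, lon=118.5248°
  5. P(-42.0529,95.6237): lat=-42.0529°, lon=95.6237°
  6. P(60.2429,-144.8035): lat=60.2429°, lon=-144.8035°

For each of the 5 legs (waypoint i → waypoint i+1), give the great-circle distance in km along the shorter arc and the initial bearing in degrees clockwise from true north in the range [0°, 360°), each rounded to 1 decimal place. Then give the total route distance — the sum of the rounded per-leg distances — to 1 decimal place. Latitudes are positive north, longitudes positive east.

Leg 1: dist=12521.3 km, bearing=225.3°
Leg 2: dist=5337.2 km, bearing=215.5°
Leg 3: dist=4239.8 km, bearing=195.2°
Leg 4: dist=3855.1 km, bearing=329.5°
Leg 5: dist=15540.9 km, bearing=41.9°
Total: 41494.3 km

Leg 1: φ1=0.2651173, φ2=-0.8150548, Δφ=-1.0801721, Δλ=-1.8678165 rad; a=sin²(Δφ/2)+cosφ1·cosφ2·sin²(Δλ/2)=0.6922001329; c=2·atan2(√a, √(1-a))=1.965354412; dist=6371·c=12521.273 ≈ 12521.3 km; running total=12521.3 km
Leg 1 bearing: y=sinΔλ·cosφ2=-0.65579804, x=cosφ1·sinφ2-sinφ1·cosφ2·cosΔλ=-0.64974253; θ=atan2(y, x)=-134.7342° <0 so +360° → 225.2658° ≈ 225.3°
Leg 2: φ1=-0.8150548, φ2=-1.1243708, Δφ=-0.3093160, Δλ=-1.5278612 rad; a=sin²(Δφ/2)+cosφ1·cosφ2·sin²(Δλ/2)=0.1654255797; c=2·atan2(√a, √(1-a))=0.837733504; dist=6371·c=5337.200 ≈ 5337.2 km; running total=17858.5 km
Leg 2 bearing: y=sinΔλ·cosφ2=-0.43134628, x=cosφ1·sinφ2-sinφ1·cosφ2·cosΔλ=-0.60512826; θ=atan2(y, x)=-144.5180° <0 so +360° → 215.4820° ≈ 215.5°
Leg 3: φ1=-1.1243708, φ2=-1.3122310, Δφ=-0.1878603, Δλ=3.8279975 rad; a=sin²(Δφ/2)+cosφ1·cosφ2·sin²(Δλ/2)=0.1066907299; c=2·atan2(√a, √(1-a))=0.665483184; dist=6371·c=4239.793 ≈ 4239.8 km; running total=22098.3 km
Leg 3 bearing: y=sinΔλ·cosφ2=-0.16204858, x=cosφ1·sinφ2-sinφ1·cosφ2·cosΔλ=-0.59579487; θ=atan2(y, x)=-164.7844° <0 so +360° → 195.2156° ≈ 195.2°
Leg 4: φ1=-1.3122310, φ2=-0.7339616, Δφ=0.5782695, Δλ=-0.3996996 rad; a=sin²(Δφ/2)+cosφ1·cosφ2·sin²(Δλ/2)=0.0887776734; c=2·atan2(√a, √(1-a))=0.605100992; dist=6371·c=3855.098 ≈ 3855.1 km; running total=25953.4 km
Leg 4 bearing: y=sinΔλ·cosφ2=-0.28894806, x=cosφ1·sinφ2-sinφ1·cosφ2·cosΔλ=0.48999368; θ=atan2(y, x)=-30.5277° <0 so +360° → 329.4723° ≈ 329.5°
Leg 5: φ1=-0.7339616, φ2=1.0514370, Δφ=1.7853985, Δλ=-4.1962463 rad; a=sin²(Δφ/2)+cosφ1·cosφ2·sin²(Δλ/2)=0.8816874170; c=2·atan2(√a, √(1-a))=2.439317994; dist=6371·c=15540.895 ≈ 15540.9 km; running total=41494.3 km
Leg 5 bearing: y=sinΔλ·cosφ2=0.43166761, x=cosφ1·sinφ2-sinφ1·cosφ2·cosΔλ=0.48054338; θ=atan2(y, x)=41.9331° ≈ 41.9°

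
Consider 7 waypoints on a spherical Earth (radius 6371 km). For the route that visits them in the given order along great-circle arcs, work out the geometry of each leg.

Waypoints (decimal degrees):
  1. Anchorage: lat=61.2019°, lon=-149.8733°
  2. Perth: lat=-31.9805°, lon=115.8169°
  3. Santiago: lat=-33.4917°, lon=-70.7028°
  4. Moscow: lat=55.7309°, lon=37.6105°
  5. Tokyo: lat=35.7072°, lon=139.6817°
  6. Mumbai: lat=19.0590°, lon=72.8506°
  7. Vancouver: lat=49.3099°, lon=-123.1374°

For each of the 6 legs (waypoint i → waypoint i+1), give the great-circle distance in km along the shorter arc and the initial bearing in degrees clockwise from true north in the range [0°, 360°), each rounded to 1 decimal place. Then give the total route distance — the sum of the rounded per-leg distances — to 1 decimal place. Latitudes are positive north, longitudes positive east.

Leg 1: φ1=1.0681747, φ2=-0.5581650, Δφ=-1.6263397, Δλ=4.6371688 rad; a=sin²(Δφ/2)+cosφ1·cosφ2·sin²(Δλ/2)=0.7474171199; c=2·atan2(√a, √(1-a))=2.088440397; dist=6371·c=13305.454 ≈ 13305.5 km; running total=13305.5 km
Leg 1 bearing: y=sinΔλ·cosφ2=-0.84582986, x=cosφ1·sinφ2-sinφ1·cosφ2·cosΔλ=-0.19927600; θ=atan2(y, x)=-103.2570° <0 so +360° → 256.7430° ≈ 256.7°
Leg 2: φ1=-0.5581650, φ2=-0.5845404, Δφ=-0.0263754, Δλ=-3.2553829 rad; a=sin²(Δφ/2)+cosφ1·cosφ2·sin²(Δλ/2)=0.7052799530; c=2·atan2(√a, √(1-a))=1.993864348; dist=6371·c=12702.910 ≈ 12702.9 km; running total=26008.4 km
Leg 2 bearing: y=sinΔλ·cosφ2=0.09469250, x=cosφ1·sinφ2-sinφ1·cosφ2·cosΔλ=-0.90690346; θ=atan2(y, x)=174.0392° ≈ 174.0°
Leg 3: φ1=-0.5845404, φ2=0.9726877, Δφ=1.5572281, Δλ=1.8904237 rad; a=sin²(Δφ/2)+cosφ1·cosφ2·sin²(Δλ/2)=0.8017865962; c=2·atan2(√a, √(1-a))=2.218771447; dist=6371·c=14135.793 ≈ 14135.8 km; running total=40144.2 km
Leg 3 bearing: y=sinΔλ·cosφ2=0.53456187, x=cosφ1·sinφ2-sinφ1·cosφ2·cosΔλ=0.59155981; θ=atan2(y, x)=42.1025° ≈ 42.1°
Leg 4: φ1=0.9726877, φ2=0.6232082, Δφ=-0.3494795, Δλ=1.7814785 rad; a=sin²(Δφ/2)+cosφ1·cosφ2·sin²(Δλ/2)=0.3066472703; c=2·atan2(√a, √(1-a))=1.173739888; dist=6371·c=7477.897 ≈ 7477.9 km; running total=47622.1 km
Leg 4 bearing: y=sinΔλ·cosφ2=0.79405541, x=cosφ1·sinφ2-sinφ1·cosφ2·cosΔλ=0.46897217; θ=atan2(y, x)=59.4337° ≈ 59.4°
Leg 5: φ1=0.6232082, φ2=0.3326423, Δφ=-0.2905659, Δλ=-1.1664227 rad; a=sin²(Δφ/2)+cosφ1·cosφ2·sin²(Δλ/2)=0.2537247376; c=2·atan2(√a, √(1-a))=1.055778315; dist=6371·c=6726.364 ≈ 6726.4 km; running total=54348.5 km
Leg 5 bearing: y=sinΔλ·cosφ2=-0.86895292, x=cosφ1·sinφ2-sinφ1·cosφ2·cosΔλ=0.04811249; θ=atan2(y, x)=-86.8309° <0 so +360° → 273.1691° ≈ 273.2°
Leg 6: φ1=0.3326423, φ2=0.8606201, Δφ=0.5279778, Δλ=-3.4206359 rad; a=sin²(Δφ/2)+cosφ1·cosφ2·sin²(Δλ/2)=0.6723965488; c=2·atan2(√a, √(1-a))=1.922814684; dist=6371·c=12250.252 ≈ 12250.3 km; running total=66598.8 km
Leg 6 bearing: y=sinΔλ·cosφ2=0.17957531, x=cosφ1·sinφ2-sinφ1·cosφ2·cosΔλ=0.92134165; θ=atan2(y, x)=11.0290° ≈ 11.0°

Leg 1: dist=13305.5 km, bearing=256.7°
Leg 2: dist=12702.9 km, bearing=174.0°
Leg 3: dist=14135.8 km, bearing=42.1°
Leg 4: dist=7477.9 km, bearing=59.4°
Leg 5: dist=6726.4 km, bearing=273.2°
Leg 6: dist=12250.3 km, bearing=11.0°
Total: 66598.8 km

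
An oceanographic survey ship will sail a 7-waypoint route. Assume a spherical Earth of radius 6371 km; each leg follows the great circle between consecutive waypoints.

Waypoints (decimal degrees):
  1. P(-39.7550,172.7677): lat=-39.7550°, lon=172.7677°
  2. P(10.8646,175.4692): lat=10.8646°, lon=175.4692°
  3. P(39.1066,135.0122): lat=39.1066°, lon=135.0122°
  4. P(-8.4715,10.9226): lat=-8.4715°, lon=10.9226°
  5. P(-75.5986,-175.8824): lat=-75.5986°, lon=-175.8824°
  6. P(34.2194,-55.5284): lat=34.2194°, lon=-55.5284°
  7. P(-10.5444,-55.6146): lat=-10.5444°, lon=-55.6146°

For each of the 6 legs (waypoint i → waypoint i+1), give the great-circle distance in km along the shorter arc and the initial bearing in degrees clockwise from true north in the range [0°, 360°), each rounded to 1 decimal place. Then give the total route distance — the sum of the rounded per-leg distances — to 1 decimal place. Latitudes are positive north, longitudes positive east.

Leg 1: dist=5635.6 km, bearing=3.4°
Leg 2: dist=5078.7 km, bearing=315.3°
Leg 3: dist=13514.7 km, bearing=286.0°
Leg 4: dist=10655.8 km, bearing=178.3°
Leg 5: dist=14504.0 km, bearing=110.4°
Leg 6: dist=4977.5 km, bearing=180.1°
Total: 54366.3 km

Leg 1: φ1=-0.6938556, φ2=0.1896230, Δφ=0.8834787, Δλ=0.0471501 rad; a=sin²(Δφ/2)+cosφ1·cosφ2·sin²(Δλ/2)=0.1831864732; c=2·atan2(√a, √(1-a))=0.884563760; dist=6371·c=5635.556 ≈ 5635.6 km; running total=5635.6 km
Leg 1 bearing: y=sinΔλ·cosφ2=0.04628777, x=cosφ1·sinφ2-sinφ1·cosφ2·cosΔλ=0.77225268; θ=atan2(y, x)=3.4301° ≈ 3.4°
Leg 2: φ1=0.1896230, φ2=0.6825389, Δφ=0.4929159, Δλ=-0.7061079 rad; a=sin²(Δφ/2)+cosφ1·cosφ2·sin²(Δλ/2)=0.1506290338; c=2·atan2(√a, √(1-a))=0.797158960; dist=6371·c=5078.700 ≈ 5078.7 km; running total=10714.3 km
Leg 2 bearing: y=sinΔλ·cosφ2=-0.50351167, x=cosφ1·sinφ2-sinφ1·cosφ2·cosΔλ=0.50816898; θ=atan2(y, x)=-44.7362° <0 so +360° → 315.2638° ≈ 315.3°
Leg 3: φ1=0.6825389, φ2=-0.1478556, Δφ=-0.8303945, Δλ=-2.1657721 rad; a=sin²(Δφ/2)+cosφ1·cosφ2·sin²(Δλ/2)=0.7615509357; c=2·atan2(√a, √(1-a))=2.121282770; dist=6371·c=13514.693 ≈ 13514.7 km; running total=24229.0 km
Leg 3 bearing: y=sinΔλ·cosφ2=-0.81912623, x=cosφ1·sinφ2-sinφ1·cosφ2·cosΔλ=0.23536494; θ=atan2(y, x)=-73.9687° <0 so +360° → 286.0313° ≈ 286.0°
Leg 4: φ1=-0.1478556, φ2=-1.3194445, Δφ=-1.1715889, Δλ=-3.2603623 rad; a=sin²(Δφ/2)+cosφ1·cosφ2·sin²(Δλ/2)=0.5507892924; c=2·atan2(√a, √(1-a))=1.672550412; dist=6371·c=10655.819 ≈ 10655.8 km; running total=34884.8 km
Leg 4 bearing: y=sinΔλ·cosφ2=0.02947022, x=cosφ1·sinφ2-sinφ1·cosφ2·cosΔλ=-0.99439092; θ=atan2(y, x)=178.3025° ≈ 178.3°
Leg 5: φ1=-1.3194445, φ2=0.5972412, Δφ=1.9166857, Δλ=2.1005736 rad; a=sin²(Δφ/2)+cosφ1·cosφ2·sin²(Δλ/2)=0.8243100722; c=2·atan2(√a, √(1-a))=2.276566414; dist=6371·c=14504.005 ≈ 14504.0 km; running total=49388.8 km
Leg 5 bearing: y=sinΔλ·cosφ2=0.71353982, x=cosφ1·sinφ2-sinφ1·cosφ2·cosΔλ=-0.26486380; θ=atan2(y, x)=110.3648° ≈ 110.4°
Leg 6: φ1=0.5972412, φ2=-0.1840345, Δφ=-0.7812757, Δλ=-0.0015045 rad; a=sin²(Δφ/2)+cosφ1·cosφ2·sin²(Δλ/2)=0.1449925654; c=2·atan2(√a, √(1-a))=0.781277002; dist=6371·c=4977.516 ≈ 4977.5 km; running total=54366.3 km
Leg 6 bearing: y=sinΔλ·cosφ2=-0.00147907, x=cosφ1·sinφ2-sinφ1·cosφ2·cosΔλ=-0.70418513; θ=atan2(y, x)=-179.8797° <0 so +360° → 180.1203° ≈ 180.1°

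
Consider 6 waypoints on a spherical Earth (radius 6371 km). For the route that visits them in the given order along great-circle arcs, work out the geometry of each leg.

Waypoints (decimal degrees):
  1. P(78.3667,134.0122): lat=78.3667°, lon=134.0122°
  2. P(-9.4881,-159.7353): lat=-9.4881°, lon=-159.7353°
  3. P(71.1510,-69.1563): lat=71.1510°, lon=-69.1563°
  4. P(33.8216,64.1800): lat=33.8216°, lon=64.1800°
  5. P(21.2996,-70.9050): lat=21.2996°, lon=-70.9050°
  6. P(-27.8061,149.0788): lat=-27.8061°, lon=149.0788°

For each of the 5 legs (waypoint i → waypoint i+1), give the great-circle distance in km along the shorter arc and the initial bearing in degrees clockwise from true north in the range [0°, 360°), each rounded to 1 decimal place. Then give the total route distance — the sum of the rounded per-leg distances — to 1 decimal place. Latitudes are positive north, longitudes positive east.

Leg 1: φ1=1.3677569, φ2=-0.1655986, Δφ=-1.5333555, Δλ=-5.1268610 rad; a=sin²(Δφ/2)+cosφ1·cosφ2·sin²(Δλ/2)=0.5406813955; c=2·atan2(√a, √(1-a))=1.652249155; dist=6371·c=10526.479 ≈ 10526.5 km; running total=10526.5 km
Leg 1 bearing: y=sinΔλ·cosφ2=0.90280722, x=cosφ1·sinφ2-sinφ1·cosφ2·cosΔλ=-0.42227860; θ=atan2(y, x)=115.0673° ≈ 115.1°
Leg 2: φ1=-0.1655986, φ2=1.2418192, Δφ=1.4074178, Δλ=1.5809018 rad; a=sin²(Δφ/2)+cosφ1·cosφ2·sin²(Δλ/2)=0.5796114444; c=2·atan2(√a, √(1-a))=1.730699777; dist=6371·c=11026.288 ≈ 11026.3 km; running total=21552.8 km
Leg 2 bearing: y=sinΔλ·cosφ2=0.32305867, x=cosφ1·sinφ2-sinφ1·cosφ2·cosΔλ=0.93288862; θ=atan2(y, x)=19.1009° ≈ 19.1°
Leg 3: φ1=1.2418192, φ2=0.5902983, Δφ=-0.6515209, Δλ=2.3271574 rad; a=sin²(Δφ/2)+cosφ1·cosφ2·sin²(Δλ/2)=0.3287197182; c=2·atan2(√a, √(1-a))=1.221155313; dist=6371·c=7779.980 ≈ 7780.0 km; running total=29332.8 km
Leg 3 bearing: y=sinΔλ·cosφ2=0.60425409, x=cosφ1·sinφ2-sinφ1·cosφ2·cosΔλ=0.71939506; θ=atan2(y, x)=40.0285° ≈ 40.0°
Leg 4: φ1=0.5902983, φ2=0.3717481, Δφ=-0.2185501, Δλ=-2.3576780 rad; a=sin²(Δφ/2)+cosφ1·cosφ2·sin²(Δλ/2)=0.6729731492; c=2·atan2(√a, √(1-a))=1.924043498; dist=6371·c=12258.081 ≈ 12258.1 km; running total=41590.9 km
Leg 4 bearing: y=sinΔλ·cosφ2=-0.65782889, x=cosφ1·sinφ2-sinφ1·cosφ2·cosΔλ=0.66901592; θ=atan2(y, x)=-44.5169° <0 so +360° → 315.4831° ≈ 315.5°
Leg 5: φ1=0.3717481, φ2=-0.4853080, Δφ=-0.8570561, Δλ=3.8394416 rad; a=sin²(Δφ/2)+cosφ1·cosφ2·sin²(Δλ/2)=0.9004515521; c=2·atan2(√a, √(1-a))=2.499598233; dist=6371·c=15924.940 ≈ 15924.9 km; running total=57515.8 km
Leg 5 bearing: y=sinΔλ·cosφ2=-0.56837416, x=cosφ1·sinφ2-sinφ1·cosφ2·cosΔλ=-0.18842778; θ=atan2(y, x)=-108.3414° <0 so +360° → 251.6586° ≈ 251.7°

Leg 1: dist=10526.5 km, bearing=115.1°
Leg 2: dist=11026.3 km, bearing=19.1°
Leg 3: dist=7780.0 km, bearing=40.0°
Leg 4: dist=12258.1 km, bearing=315.5°
Leg 5: dist=15924.9 km, bearing=251.7°
Total: 57515.8 km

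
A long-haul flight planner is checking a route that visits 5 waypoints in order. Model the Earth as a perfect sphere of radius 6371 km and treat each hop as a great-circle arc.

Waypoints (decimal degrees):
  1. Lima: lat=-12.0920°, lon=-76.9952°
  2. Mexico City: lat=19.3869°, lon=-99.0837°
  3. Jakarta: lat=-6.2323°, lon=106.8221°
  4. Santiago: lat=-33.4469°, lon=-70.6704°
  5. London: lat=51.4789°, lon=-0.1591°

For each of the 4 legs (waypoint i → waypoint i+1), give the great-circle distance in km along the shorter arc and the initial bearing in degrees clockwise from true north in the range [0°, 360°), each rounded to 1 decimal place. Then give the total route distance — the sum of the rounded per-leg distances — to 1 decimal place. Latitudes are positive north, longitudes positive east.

Leg 1: φ1=-0.2110452, φ2=0.3383652, Δφ=0.5494104, Δλ=-0.3855171 rad; a=sin²(Δφ/2)+cosφ1·cosφ2·sin²(Δλ/2)=0.1074327827; c=2·atan2(√a, √(1-a))=0.667883163; dist=6371·c=4255.084 ≈ 4255.1 km; running total=4255.1 km
Leg 1 bearing: y=sinΔλ·cosφ2=-0.35471638, x=cosφ1·sinφ2-sinφ1·cosφ2·cosΔλ=0.50768121; θ=atan2(y, x)=-34.9420° <0 so +360° → 325.0580° ≈ 325.1°
Leg 2: φ1=0.3383652, φ2=-0.1087742, Δφ=-0.4471394, Δλ=3.5937342 rad; a=sin²(Δφ/2)+cosφ1·cosφ2·sin²(Δλ/2)=0.9397655140; c=2·atan2(√a, √(1-a))=2.645672064; dist=6371·c=16855.577 ≈ 16855.6 km; running total=21110.7 km
Leg 2 bearing: y=sinΔλ·cosφ2=-0.43431078, x=cosφ1·sinφ2-sinφ1·cosφ2·cosΔλ=0.19442047; θ=atan2(y, x)=-65.8842° <0 so +360° → 294.1158° ≈ 294.1°
Leg 3: φ1=-0.1087742, φ2=-0.5837585, Δφ=-0.4749844, Δλ=-3.0978285 rad; a=sin²(Δφ/2)+cosφ1·cosφ2·sin²(Δλ/2)=0.8844185923; c=2·atan2(√a, √(1-a))=2.447817008; dist=6371·c=15595.042 ≈ 15595.0 km; running total=36705.7 km
Leg 3 bearing: y=sinΔλ·cosφ2=-0.03650500, x=cosφ1·sinφ2-sinφ1·cosφ2·cosΔλ=-0.63840173; θ=atan2(y, x)=-176.7273° <0 so +360° → 183.2727° ≈ 183.3°
Leg 4: φ1=-0.5837585, φ2=0.8984763, Δφ=1.4822348, Δλ=1.2306543 rad; a=sin²(Δφ/2)+cosφ1·cosφ2·sin²(Δλ/2)=0.6289239746; c=2·atan2(√a, √(1-a))=1.831590497; dist=6371·c=11669.063 ≈ 11669.1 km; running total=48374.8 km
Leg 4 bearing: y=sinΔλ·cosφ2=0.58712075, x=cosφ1·sinφ2-sinφ1·cosφ2·cosΔλ=0.76733543; θ=atan2(y, x)=37.4211° ≈ 37.4°

Leg 1: dist=4255.1 km, bearing=325.1°
Leg 2: dist=16855.6 km, bearing=294.1°
Leg 3: dist=15595.0 km, bearing=183.3°
Leg 4: dist=11669.1 km, bearing=37.4°
Total: 48374.8 km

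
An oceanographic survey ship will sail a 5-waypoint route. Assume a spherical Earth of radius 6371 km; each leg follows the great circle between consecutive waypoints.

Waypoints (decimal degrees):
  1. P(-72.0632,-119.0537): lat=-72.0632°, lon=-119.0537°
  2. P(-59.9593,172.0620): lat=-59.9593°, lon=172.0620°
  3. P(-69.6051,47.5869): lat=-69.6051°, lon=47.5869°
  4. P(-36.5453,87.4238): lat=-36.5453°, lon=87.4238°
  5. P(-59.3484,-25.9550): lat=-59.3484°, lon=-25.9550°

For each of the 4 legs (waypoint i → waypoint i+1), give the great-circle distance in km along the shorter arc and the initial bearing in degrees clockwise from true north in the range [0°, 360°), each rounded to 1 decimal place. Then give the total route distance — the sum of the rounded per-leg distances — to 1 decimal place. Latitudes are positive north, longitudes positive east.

Leg 1: φ1=-1.2577401, φ2=-1.0464872, Δφ=0.2112529, Δλ=5.0809275 rad; a=sin²(Δφ/2)+cosφ1·cosφ2·sin²(Δλ/2)=0.0604315099; c=2·atan2(√a, √(1-a))=0.496748063; dist=6371·c=3164.782 ≈ 3164.8 km; running total=3164.8 km
Leg 1 bearing: y=sinΔλ·cosφ2=-0.46700118, x=cosφ1·sinφ2-sinφ1·cosφ2·cosΔλ=-0.09501613; θ=atan2(y, x)=-101.5004° <0 so +360° → 258.4996° ≈ 258.5°
Leg 2: φ1=-1.0464872, φ2=-1.2148382, Δφ=-0.1683510, Δλ=-2.1725003 rad; a=sin²(Δφ/2)+cosφ1·cosφ2·sin²(Δλ/2)=0.1436741039; c=2·atan2(√a, √(1-a))=0.777525261; dist=6371·c=4953.613 ≈ 4953.6 km; running total=8118.4 km
Leg 2 bearing: y=sinΔλ·cosφ2=-0.28728435, x=cosφ1·sinφ2-sinφ1·cosφ2·cosΔλ=-0.63999619; θ=atan2(y, x)=-155.8254° <0 so +360° → 204.1746° ≈ 204.2°
Leg 3: φ1=-1.2148382, φ2=-0.6378358, Δφ=0.5770024, Δλ=0.6952851 rad; a=sin²(Δφ/2)+cosφ1·cosφ2·sin²(Δλ/2)=0.1134438426; c=2·atan2(√a, √(1-a))=0.687062812; dist=6371·c=4377.277 ≈ 4377.3 km; running total=12495.7 km
Leg 3 bearing: y=sinΔλ·cosφ2=0.51465278, x=cosφ1·sinφ2-sinφ1·cosφ2·cosΔλ=0.37071534; θ=atan2(y, x)=54.2340° ≈ 54.2°
Leg 4: φ1=-0.6378358, φ2=-1.0358250, Δφ=-0.3979892, Δλ=-1.9788334 rad; a=sin²(Δφ/2)+cosφ1·cosφ2·sin²(Δλ/2)=0.3251309350; c=2·atan2(√a, √(1-a))=1.213504760; dist=6371·c=7731.239 ≈ 7731.2 km; running total=20226.9 km
Leg 4 bearing: y=sinΔλ·cosφ2=-0.46796123, x=cosφ1·sinφ2-sinφ1·cosφ2·cosΔλ=-0.81160060; θ=atan2(y, x)=-150.0327° <0 so +360° → 209.9673° ≈ 210.0°

Leg 1: dist=3164.8 km, bearing=258.5°
Leg 2: dist=4953.6 km, bearing=204.2°
Leg 3: dist=4377.3 km, bearing=54.2°
Leg 4: dist=7731.2 km, bearing=210.0°
Total: 20226.9 km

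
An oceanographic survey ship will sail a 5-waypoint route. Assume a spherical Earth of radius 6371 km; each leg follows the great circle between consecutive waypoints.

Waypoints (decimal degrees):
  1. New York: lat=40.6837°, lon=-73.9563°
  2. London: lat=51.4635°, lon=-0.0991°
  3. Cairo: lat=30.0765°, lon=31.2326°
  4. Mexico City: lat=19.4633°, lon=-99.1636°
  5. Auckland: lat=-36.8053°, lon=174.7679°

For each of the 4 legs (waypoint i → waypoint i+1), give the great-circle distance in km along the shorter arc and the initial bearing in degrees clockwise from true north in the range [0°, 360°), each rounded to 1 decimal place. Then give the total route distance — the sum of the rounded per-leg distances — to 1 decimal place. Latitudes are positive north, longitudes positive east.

Leg 1: dist=5572.4 km, bearing=51.3°
Leg 2: dist=3504.1 km, bearing=120.6°
Leg 3: dist=12365.9 km, bearing=309.6°
Leg 4: dist=10953.0 km, bearing=233.9°
Total: 32395.4 km

Leg 1: φ1=0.7100645, φ2=0.8982075, Δφ=0.1881430, Δλ=1.2890513 rad; a=sin²(Δφ/2)+cosφ1·cosφ2·sin²(Δλ/2)=0.1793677286; c=2·atan2(√a, √(1-a))=0.874651194; dist=6371·c=5572.403 ≈ 5572.4 km; running total=5572.4 km
Leg 1 bearing: y=sinΔλ·cosφ2=0.59844874, x=cosφ1·sinφ2-sinφ1·cosφ2·cosΔλ=0.48024878; θ=atan2(y, x)=51.2533° ≈ 51.3°
Leg 2: φ1=0.8982075, φ2=0.5249340, Δφ=-0.3732736, Δλ=0.5468413 rad; a=sin²(Δφ/2)+cosφ1·cosφ2·sin²(Δλ/2)=0.0737409415; c=2·atan2(√a, √(1-a))=0.550012254; dist=6371·c=3504.128 ≈ 3504.1 km; running total=9076.5 km
Leg 2 bearing: y=sinΔλ·cosφ2=0.44997855, x=cosφ1·sinφ2-sinφ1·cosφ2·cosΔλ=-0.26595520; θ=atan2(y, x)=120.5848° ≈ 120.6°
Leg 3: φ1=0.5249340, φ2=0.3396987, Δφ=-0.1852353, Δλ=-2.2758430 rad; a=sin²(Δφ/2)+cosφ1·cosφ2·sin²(Δλ/2)=0.6808886390; c=2·atan2(√a, √(1-a))=1.940969926; dist=6371·c=12365.919 ≈ 12365.9 km; running total=21442.4 km
Leg 3 bearing: y=sinΔλ·cosφ2=-0.71806081, x=cosφ1·sinφ2-sinφ1·cosφ2·cosΔλ=0.59456360; θ=atan2(y, x)=-50.3748° <0 so +360° → 309.6252° ≈ 309.6°
Leg 4: φ1=0.3396987, φ2=-0.6423737, Δφ=-0.9820723, Δλ=4.7810066 rad; a=sin²(Δφ/2)+cosφ1·cosφ2·sin²(Δλ/2)=0.5739304330; c=2·atan2(√a, √(1-a))=1.719201340; dist=6371·c=10953.032 ≈ 10953.0 km; running total=32395.4 km
Leg 4 bearing: y=sinΔλ·cosφ2=-0.79879175, x=cosφ1·sinφ2-sinφ1·cosφ2·cosΔλ=-0.58315427; θ=atan2(y, x)=-126.1311° <0 so +360° → 233.8689° ≈ 233.9°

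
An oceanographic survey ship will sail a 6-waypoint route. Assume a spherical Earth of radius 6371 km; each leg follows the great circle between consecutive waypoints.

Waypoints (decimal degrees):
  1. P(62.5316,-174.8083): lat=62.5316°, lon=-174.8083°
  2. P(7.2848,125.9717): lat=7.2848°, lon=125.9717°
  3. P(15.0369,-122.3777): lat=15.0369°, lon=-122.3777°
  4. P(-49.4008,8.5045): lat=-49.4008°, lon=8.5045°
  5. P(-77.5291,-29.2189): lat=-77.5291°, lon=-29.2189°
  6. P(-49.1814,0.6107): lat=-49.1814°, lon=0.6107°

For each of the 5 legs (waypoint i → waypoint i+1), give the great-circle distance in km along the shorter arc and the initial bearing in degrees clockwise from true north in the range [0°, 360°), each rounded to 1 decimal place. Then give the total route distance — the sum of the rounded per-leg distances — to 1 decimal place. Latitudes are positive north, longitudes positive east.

Leg 1: φ1=1.0913823, φ2=0.1271437, Δφ=-0.9642386, Δλ=5.2496013 rad; a=sin²(Δφ/2)+cosφ1·cosφ2·sin²(Δλ/2)=0.3266762771; c=2·atan2(√a, √(1-a))=1.216801763; dist=6371·c=7752.244 ≈ 7752.2 km; running total=7752.2 km
Leg 1 bearing: y=sinΔλ·cosφ2=-0.85220371, x=cosφ1·sinφ2-sinφ1·cosφ2·cosΔλ=-0.39189843; θ=atan2(y, x)=-114.6960° <0 so +360° → 245.3040° ≈ 245.3°
Leg 2: φ1=0.1271437, φ2=0.2624434, Δφ=0.1352997, Δλ=-4.3345147 rad; a=sin²(Δφ/2)+cosφ1·cosφ2·sin²(Δλ/2)=0.6602694110; c=2·atan2(√a, √(1-a))=1.897094596; dist=6371·c=12086.390 ≈ 12086.4 km; running total=19838.6 km
Leg 2 bearing: y=sinΔλ·cosφ2=0.89762563, x=cosφ1·sinφ2-sinφ1·cosφ2·cosΔλ=0.30252783; θ=atan2(y, x)=71.3746° ≈ 71.4°
Leg 3: φ1=0.2624434, φ2=-0.8622066, Δφ=-1.1246500, Δλ=2.2843253 rad; a=sin²(Δφ/2)+cosφ1·cosφ2·sin²(Δλ/2)=0.8041664688; c=2·atan2(√a, √(1-a))=2.224754806; dist=6371·c=14173.913 ≈ 14173.9 km; running total=34012.5 km
Leg 3 bearing: y=sinΔλ·cosφ2=0.49201428, x=cosφ1·sinφ2-sinφ1·cosφ2·cosΔλ=-0.62277844; θ=atan2(y, x)=141.6902° ≈ 141.7°
Leg 4: φ1=-0.8622066, φ2=-1.3531381, Δφ=-0.4909314, Δλ=-0.6583975 rad; a=sin²(Δφ/2)+cosφ1·cosφ2·sin²(Δλ/2)=0.0737400007; c=2·atan2(√a, √(1-a))=0.550008654; dist=6371·c=3504.105 ≈ 3504.1 km; running total=37516.6 km
Leg 4 bearing: y=sinΔλ·cosφ2=-0.13212520, x=cosφ1·sinφ2-sinφ1·cosφ2·cosΔλ=-0.50571987; θ=atan2(y, x)=-165.3581° <0 so +360° → 194.6419° ≈ 194.6°
Leg 5: φ1=-1.3531381, φ2=-0.8583774, Δφ=0.4947607, Δλ=0.5206247 rad; a=sin²(Δφ/2)+cosφ1·cosφ2·sin²(Δλ/2)=0.0693097422; c=2·atan2(√a, √(1-a))=0.532815122; dist=6371·c=3394.565 ≈ 3394.6 km; running total=40911.2 km
Leg 5 bearing: y=sinΔλ·cosφ2=0.32514813, x=cosφ1·sinφ2-sinφ1·cosφ2·cosΔλ=0.39025927; θ=atan2(y, x)=39.7997° ≈ 39.8°

Leg 1: dist=7752.2 km, bearing=245.3°
Leg 2: dist=12086.4 km, bearing=71.4°
Leg 3: dist=14173.9 km, bearing=141.7°
Leg 4: dist=3504.1 km, bearing=194.6°
Leg 5: dist=3394.6 km, bearing=39.8°
Total: 40911.2 km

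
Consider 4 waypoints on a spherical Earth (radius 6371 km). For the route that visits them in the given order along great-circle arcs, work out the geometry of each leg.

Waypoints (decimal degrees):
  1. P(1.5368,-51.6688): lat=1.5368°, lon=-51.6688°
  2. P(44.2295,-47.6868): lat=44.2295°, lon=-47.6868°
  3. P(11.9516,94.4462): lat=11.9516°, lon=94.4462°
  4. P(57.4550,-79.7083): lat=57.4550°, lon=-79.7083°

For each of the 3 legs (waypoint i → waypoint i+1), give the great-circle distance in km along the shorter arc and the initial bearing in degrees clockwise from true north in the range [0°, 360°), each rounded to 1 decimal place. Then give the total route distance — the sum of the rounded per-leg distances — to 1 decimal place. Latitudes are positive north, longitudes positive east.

Leg 1: φ1=0.0268222, φ2=0.7719504, Δφ=0.7451282, Δλ=0.0694990 rad; a=sin²(Δφ/2)+cosφ1·cosφ2·sin²(Δλ/2)=0.1333641004; c=2·atan2(√a, √(1-a))=0.747674854; dist=6371·c=4763.436 ≈ 4763.4 km; running total=4763.4 km
Leg 1 bearing: y=sinΔλ·cosφ2=0.04975954, x=cosφ1·sinφ2-sinφ1·cosφ2·cosΔλ=0.67811242; θ=atan2(y, x)=4.1968° ≈ 4.2°
Leg 2: φ1=0.7719504, φ2=0.2085948, Δφ=-0.5633556, Δλ=2.4806888 rad; a=sin²(Δφ/2)+cosφ1·cosφ2·sin²(Δλ/2)=0.7044808055; c=2·atan2(√a, √(1-a))=1.992112202; dist=6371·c=12691.747 ≈ 12691.7 km; running total=17455.1 km
Leg 2 bearing: y=sinΔλ·cosφ2=0.60052454, x=cosφ1·sinφ2-sinφ1·cosφ2·cosΔλ=0.68711038; θ=atan2(y, x)=41.1530° ≈ 41.2°
Leg 3: φ1=0.2085948, φ2=1.0027789, Δφ=0.7941842, Δλ=-3.0395694 rad; a=sin²(Δφ/2)+cosφ1·cosφ2·sin²(Δλ/2)=0.6744985667; c=2·atan2(√a, √(1-a))=1.927297063; dist=6371·c=12278.810 ≈ 12278.8 km; running total=29733.9 km
Leg 3 bearing: y=sinΔλ·cosφ2=-0.05478944, x=cosφ1·sinφ2-sinφ1·cosφ2·cosΔλ=0.93552077; θ=atan2(y, x)=-3.3517° <0 so +360° → 356.6483° ≈ 356.6°

Leg 1: dist=4763.4 km, bearing=4.2°
Leg 2: dist=12691.7 km, bearing=41.2°
Leg 3: dist=12278.8 km, bearing=356.6°
Total: 29733.9 km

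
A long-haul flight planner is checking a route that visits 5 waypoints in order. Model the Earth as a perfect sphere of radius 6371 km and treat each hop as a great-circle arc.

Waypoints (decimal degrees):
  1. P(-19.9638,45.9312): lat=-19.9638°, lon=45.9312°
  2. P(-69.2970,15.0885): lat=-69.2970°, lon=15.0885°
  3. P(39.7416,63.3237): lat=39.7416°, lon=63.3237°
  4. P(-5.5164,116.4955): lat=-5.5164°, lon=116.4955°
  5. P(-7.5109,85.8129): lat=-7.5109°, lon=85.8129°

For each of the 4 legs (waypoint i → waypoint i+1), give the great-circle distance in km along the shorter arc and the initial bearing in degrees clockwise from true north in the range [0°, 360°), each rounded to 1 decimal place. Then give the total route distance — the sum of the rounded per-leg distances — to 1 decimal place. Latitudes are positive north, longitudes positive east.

Leg 1: φ1=-0.3484340, φ2=-1.2094608, Δφ=-0.8610268, Δλ=-0.5383067 rad; a=sin²(Δφ/2)+cosφ1·cosφ2·sin²(Δλ/2)=0.1976663487; c=2·atan2(√a, √(1-a))=0.921448236; dist=6371·c=5870.547 ≈ 5870.5 km; running total=5870.5 km
Leg 1 bearing: y=sinΔλ·cosφ2=-0.18124561, x=cosφ1·sinφ2-sinφ1·cosφ2·cosΔλ=-0.77558203; θ=atan2(y, x)=-166.8466° <0 so +360° → 193.1534° ≈ 193.2°
Leg 2: φ1=-1.2094608, φ2=0.6936218, Δφ=1.9030826, Δλ=0.8418631 rad; a=sin²(Δφ/2)+cosφ1·cosφ2·sin²(Δλ/2)=0.7084892164; c=2·atan2(√a, √(1-a))=2.000914740; dist=6371·c=12747.828 ≈ 12747.8 km; running total=18618.3 km
Leg 2 bearing: y=sinΔλ·cosφ2=0.57353777, x=cosφ1·sinφ2-sinφ1·cosφ2·cosΔλ=0.70511234; θ=atan2(y, x)=39.1249° ≈ 39.1°
Leg 3: φ1=0.6936218, φ2=-0.0962793, Δφ=-0.7899011, Δλ=0.9280230 rad; a=sin²(Δφ/2)+cosφ1·cosφ2·sin²(Δλ/2)=0.3013399696; c=2·atan2(√a, √(1-a))=1.162201675; dist=6371·c=7404.387 ≈ 7404.4 km; running total=26022.7 km
Leg 3 bearing: y=sinΔλ·cosφ2=0.79672940, x=cosφ1·sinφ2-sinφ1·cosφ2·cosΔλ=-0.45536692; θ=atan2(y, x)=119.7499° ≈ 119.7°
Leg 4: φ1=-0.0962793, φ2=-0.1310899, Δφ=-0.0348106, Δλ=-0.5355124 rad; a=sin²(Δφ/2)+cosφ1·cosφ2·sin²(Δλ/2)=0.0693773160; c=2·atan2(√a, √(1-a))=0.533081121; dist=6371·c=3396.260 ≈ 3396.3 km; running total=29419.0 km
Leg 4 bearing: y=sinΔλ·cosφ2=-0.50590356, x=cosφ1·sinφ2-sinφ1·cosφ2·cosΔλ=-0.04814569; θ=atan2(y, x)=-95.4363° <0 so +360° → 264.5637° ≈ 264.6°

Leg 1: dist=5870.5 km, bearing=193.2°
Leg 2: dist=12747.8 km, bearing=39.1°
Leg 3: dist=7404.4 km, bearing=119.7°
Leg 4: dist=3396.3 km, bearing=264.6°
Total: 29419.0 km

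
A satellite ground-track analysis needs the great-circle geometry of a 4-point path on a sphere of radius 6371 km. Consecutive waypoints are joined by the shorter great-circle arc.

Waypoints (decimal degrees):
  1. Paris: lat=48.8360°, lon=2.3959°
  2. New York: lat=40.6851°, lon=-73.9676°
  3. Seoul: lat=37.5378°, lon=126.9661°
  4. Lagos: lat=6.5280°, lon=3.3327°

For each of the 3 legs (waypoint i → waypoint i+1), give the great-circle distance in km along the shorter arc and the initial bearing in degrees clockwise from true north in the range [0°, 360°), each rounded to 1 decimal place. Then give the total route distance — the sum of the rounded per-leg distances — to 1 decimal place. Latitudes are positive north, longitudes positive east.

Leg 1: φ1=0.8523490, φ2=0.7100890, Δφ=-0.1422600, Δλ=-1.3327945 rad; a=sin²(Δφ/2)+cosφ1·cosφ2·sin²(Δλ/2)=0.1957775050; c=2·atan2(√a, √(1-a))=0.916696659; dist=6371·c=5840.274 ≈ 5840.3 km; running total=5840.3 km
Leg 1 bearing: y=sinΔλ·cosφ2=-0.73692807, x=cosφ1·sinφ2-sinφ1·cosφ2·cosΔλ=0.29450249; θ=atan2(y, x)=-68.2166° <0 so +360° → 291.7834° ≈ 291.8°
Leg 2: φ1=0.7100890, φ2=0.6551582, Δφ=-0.0549307, Δλ=3.5069546 rad; a=sin²(Δφ/2)+cosφ1·cosφ2·sin²(Δλ/2)=0.5822079015; c=2·atan2(√a, √(1-a))=1.735962052; dist=6371·c=11059.814 ≈ 11059.8 km; running total=16900.1 km
Leg 2 bearing: y=sinΔλ·cosφ2=-0.28331161, x=cosφ1·sinφ2-sinφ1·cosφ2·cosΔλ=0.94482907; θ=atan2(y, x)=-16.6916° <0 so +360° → 343.3084° ≈ 343.3°
Leg 3: φ1=0.6551582, φ2=0.1139351, Δφ=-0.5412231, Δλ=-2.1578099 rad; a=sin²(Δφ/2)+cosφ1·cosφ2·sin²(Δλ/2)=0.6835406156; c=2·atan2(√a, √(1-a))=1.946665573; dist=6371·c=12402.206 ≈ 12402.2 km; running total=29302.3 km
Leg 3 bearing: y=sinΔλ·cosφ2=-0.82720028, x=cosφ1·sinφ2-sinφ1·cosφ2·cosΔλ=0.42543044; θ=atan2(y, x)=-62.7832° <0 so +360° → 297.2168° ≈ 297.2°

Leg 1: dist=5840.3 km, bearing=291.8°
Leg 2: dist=11059.8 km, bearing=343.3°
Leg 3: dist=12402.2 km, bearing=297.2°
Total: 29302.3 km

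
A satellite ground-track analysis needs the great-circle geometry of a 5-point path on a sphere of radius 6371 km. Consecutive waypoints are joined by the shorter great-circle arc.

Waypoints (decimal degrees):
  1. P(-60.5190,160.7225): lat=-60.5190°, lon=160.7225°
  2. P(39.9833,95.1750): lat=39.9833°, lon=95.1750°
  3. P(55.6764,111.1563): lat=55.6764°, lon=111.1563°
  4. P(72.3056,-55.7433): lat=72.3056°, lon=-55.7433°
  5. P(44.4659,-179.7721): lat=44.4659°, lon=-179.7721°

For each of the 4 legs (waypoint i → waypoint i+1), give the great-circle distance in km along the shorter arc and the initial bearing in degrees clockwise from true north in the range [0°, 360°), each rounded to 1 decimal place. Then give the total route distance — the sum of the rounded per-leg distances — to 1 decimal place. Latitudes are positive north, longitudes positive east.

Leg 1: dist=12652.1 km, bearing=310.3°
Leg 2: dist=2102.7 km, bearing=28.6°
Leg 3: dist=5748.0 km, bearing=355.0°
Leg 4: dist=6328.1 km, bearing=315.1°
Total: 26830.9 km

Leg 1: φ1=-1.0562558, φ2=0.6978402, Δφ=1.7540960, Δλ=-1.1440197 rad; a=sin²(Δφ/2)+cosφ1·cosφ2·sin²(Δλ/2)=0.7016362478; c=2·atan2(√a, √(1-a))=1.985886552; dist=6371·c=12652.083 ≈ 12652.1 km; running total=12652.1 km
Leg 1 bearing: y=sinΔλ·cosφ2=-0.69750442, x=cosφ1·sinφ2-sinφ1·cosφ2·cosΔλ=0.59233342; θ=atan2(y, x)=-49.6615° <0 so +360° → 310.3385° ≈ 310.3°
Leg 2: φ1=0.6978402, φ2=0.9717365, Δφ=0.2738963, Δλ=0.2789263 rad; a=sin²(Δφ/2)+cosφ1·cosφ2·sin²(Δλ/2)=0.0269868990; c=2·atan2(√a, √(1-a))=0.330049809; dist=6371·c=2102.747 ≈ 2102.7 km; running total=14754.8 km
Leg 2 bearing: y=sinΔλ·cosφ2=0.15524570, x=cosφ1·sinφ2-sinφ1·cosφ2·cosΔλ=0.28448761; θ=atan2(y, x)=28.6214° ≈ 28.6°
Leg 3: φ1=0.9717365, φ2=1.2619708, Δφ=0.2902343, Δλ=-2.9129475 rad; a=sin²(Δφ/2)+cosφ1·cosφ2·sin²(Δλ/2)=0.1900629037; c=2·atan2(√a, √(1-a))=0.902213959; dist=6371·c=5748.005 ≈ 5748.0 km; running total=20502.8 km
Leg 3 bearing: y=sinΔλ·cosφ2=-0.06889045, x=cosφ1·sinφ2-sinφ1·cosφ2·cosΔλ=0.78167134; θ=atan2(y, x)=-5.0366° <0 so +360° → 354.9634° ≈ 355.0°
Leg 4: φ1=1.2619708, φ2=0.7760764, Δφ=-0.4858944, Δλ=-2.1647109 rad; a=sin²(Δφ/2)+cosφ1·cosφ2·sin²(Δλ/2)=0.2270202536; c=2·atan2(√a, √(1-a))=0.993262402; dist=6371·c=6328.075 ≈ 6328.1 km; running total=26830.9 km
Leg 4 bearing: y=sinΔλ·cosφ2=-0.59145648, x=cosφ1·sinφ2-sinφ1·cosφ2·cosΔλ=0.59338644; θ=atan2(y, x)=-44.9067° <0 so +360° → 315.0933° ≈ 315.1°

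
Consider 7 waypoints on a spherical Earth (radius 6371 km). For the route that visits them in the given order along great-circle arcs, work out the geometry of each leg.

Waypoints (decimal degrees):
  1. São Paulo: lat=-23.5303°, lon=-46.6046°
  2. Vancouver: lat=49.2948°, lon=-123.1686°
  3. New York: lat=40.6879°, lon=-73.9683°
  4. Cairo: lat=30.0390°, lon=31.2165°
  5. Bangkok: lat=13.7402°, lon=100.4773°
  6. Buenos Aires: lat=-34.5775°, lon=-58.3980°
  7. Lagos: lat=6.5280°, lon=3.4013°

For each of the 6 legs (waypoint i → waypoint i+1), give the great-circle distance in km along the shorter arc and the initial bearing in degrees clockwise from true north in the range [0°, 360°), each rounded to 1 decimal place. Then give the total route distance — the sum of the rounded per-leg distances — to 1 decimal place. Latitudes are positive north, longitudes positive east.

Leg 1: φ1=-0.4106812, φ2=0.8603566, Δφ=1.2710378, Δλ=-1.3362939 rad; a=sin²(Δφ/2)+cosφ1·cosφ2·sin²(Δλ/2)=0.5818564186; c=2·atan2(√a, √(1-a))=1.735249430; dist=6371·c=11055.274 ≈ 11055.3 km; running total=11055.3 km
Leg 1 bearing: y=sinΔλ·cosφ2=-0.63431744, x=cosφ1·sinφ2-sinφ1·cosφ2·cosΔλ=0.75553921; θ=atan2(y, x)=-40.0153° <0 so +360° → 319.9847° ≈ 320.0°
Leg 2: φ1=0.8603566, φ2=0.7101378, Δφ=-0.1502187, Δλ=0.8587072 rad; a=sin²(Δφ/2)+cosφ1·cosφ2·sin²(Δλ/2)=0.0913270453; c=2·atan2(√a, √(1-a))=0.614007095; dist=6371·c=3911.839 ≈ 3911.8 km; running total=14967.1 km
Leg 2 bearing: y=sinΔλ·cosφ2=0.57401077, x=cosφ1·sinφ2-sinφ1·cosφ2·cosΔλ=0.04957112; θ=atan2(y, x)=85.0642° ≈ 85.1°
Leg 3: φ1=0.7101378, φ2=0.5242795, Δφ=-0.1858584, Δλ=1.8358211 rad; a=sin²(Δφ/2)+cosφ1·cosφ2·sin²(Δλ/2)=0.4227930010; c=2·atan2(√a, √(1-a))=1.415762017; dist=6371·c=9019.820 ≈ 9019.8 km; running total=23986.9 km
Leg 3 bearing: y=sinΔλ·cosφ2=0.83546036, x=cosφ1·sinφ2-sinφ1·cosφ2·cosΔλ=0.52741095; θ=atan2(y, x)=57.7365° ≈ 57.7°
Leg 4: φ1=0.5242795, φ2=0.2398117, Δφ=-0.2844677, Δλ=1.2088290 rad; a=sin²(Δφ/2)+cosφ1·cosφ2·sin²(Δλ/2)=0.2916605151; c=2·atan2(√a, √(1-a))=1.141007362; dist=6371·c=7269.358 ≈ 7269.4 km; running total=31256.3 km
Leg 4 bearing: y=sinΔλ·cosφ2=0.90843903, x=cosφ1·sinφ2-sinφ1·cosφ2·cosΔλ=0.03342404; θ=atan2(y, x)=87.8929° ≈ 87.9°
Leg 5: φ1=0.2398117, φ2=-0.6034912, Δφ=-0.8433030, Δλ=-2.7728971 rad; a=sin²(Δφ/2)+cosφ1·cosφ2·sin²(Δλ/2)=0.9404232739; c=2·atan2(√a, √(1-a))=2.648443785; dist=6371·c=16873.235 ≈ 16873.2 km; running total=48129.5 km
Leg 5 bearing: y=sinΔλ·cosφ2=-0.29673784, x=cosφ1·sinφ2-sinφ1·cosφ2·cosΔλ=-0.36885771; θ=atan2(y, x)=-141.1841° <0 so +360° → 218.8159° ≈ 218.8°
Leg 6: φ1=-0.6034912, φ2=0.1139351, Δφ=0.7174263, Δλ=1.0786013 rad; a=sin²(Δφ/2)+cosφ1·cosφ2·sin²(Δλ/2)=0.3389777228; c=2·atan2(√a, √(1-a))=1.242908022; dist=6371·c=7918.567 ≈ 7918.6 km; running total=56048.1 km
Leg 6 bearing: y=sinΔλ·cosφ2=0.87558371, x=cosφ1·sinφ2-sinφ1·cosφ2·cosΔλ=0.36005620; θ=atan2(y, x)=67.6466° ≈ 67.6°

Leg 1: dist=11055.3 km, bearing=320.0°
Leg 2: dist=3911.8 km, bearing=85.1°
Leg 3: dist=9019.8 km, bearing=57.7°
Leg 4: dist=7269.4 km, bearing=87.9°
Leg 5: dist=16873.2 km, bearing=218.8°
Leg 6: dist=7918.6 km, bearing=67.6°
Total: 56048.1 km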